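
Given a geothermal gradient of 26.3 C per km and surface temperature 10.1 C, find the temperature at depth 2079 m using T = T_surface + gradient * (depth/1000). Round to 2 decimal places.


Convert depth to km: 2079 / 1000 = 2.079 km
Temperature increase = gradient * depth_km = 26.3 * 2.079 = 54.68 C
Temperature at depth = T_surface + delta_T = 10.1 + 54.68
T = 64.78 C

64.78


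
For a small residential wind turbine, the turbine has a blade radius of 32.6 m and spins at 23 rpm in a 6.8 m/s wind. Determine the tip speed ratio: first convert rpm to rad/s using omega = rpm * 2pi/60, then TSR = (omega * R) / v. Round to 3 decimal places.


Convert rotational speed to rad/s:
  omega = 23 * 2 * pi / 60 = 2.4086 rad/s
Compute tip speed:
  v_tip = omega * R = 2.4086 * 32.6 = 78.519 m/s
Tip speed ratio:
  TSR = v_tip / v_wind = 78.519 / 6.8 = 11.547

11.547


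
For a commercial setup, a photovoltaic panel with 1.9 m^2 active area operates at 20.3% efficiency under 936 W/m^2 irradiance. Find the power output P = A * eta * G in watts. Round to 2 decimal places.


Use the solar power formula P = A * eta * G.
Given: A = 1.9 m^2, eta = 0.203, G = 936 W/m^2
P = 1.9 * 0.203 * 936
P = 361.02 W

361.02


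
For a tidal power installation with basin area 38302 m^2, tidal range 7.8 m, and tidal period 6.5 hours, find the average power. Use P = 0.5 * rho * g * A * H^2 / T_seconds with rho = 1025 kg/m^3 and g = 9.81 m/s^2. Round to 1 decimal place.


Convert period to seconds: T = 6.5 * 3600 = 23400.0 s
H^2 = 7.8^2 = 60.84
P = 0.5 * rho * g * A * H^2 / T
P = 0.5 * 1025 * 9.81 * 38302 * 60.84 / 23400.0
P = 500677.0 W

500677.0


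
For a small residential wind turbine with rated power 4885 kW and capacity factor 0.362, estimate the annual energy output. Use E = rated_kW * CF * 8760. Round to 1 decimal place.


Annual energy = rated_kW * capacity_factor * hours_per_year
Given: P_rated = 4885 kW, CF = 0.362, hours = 8760
E = 4885 * 0.362 * 8760
E = 15490921.2 kWh

15490921.2


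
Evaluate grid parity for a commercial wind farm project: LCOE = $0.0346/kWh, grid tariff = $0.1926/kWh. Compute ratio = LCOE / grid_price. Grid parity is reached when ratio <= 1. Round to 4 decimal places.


Compare LCOE to grid price:
  LCOE = $0.0346/kWh, Grid price = $0.1926/kWh
  Ratio = LCOE / grid_price = 0.0346 / 0.1926 = 0.1796
  Grid parity achieved (ratio <= 1)? yes

0.1796


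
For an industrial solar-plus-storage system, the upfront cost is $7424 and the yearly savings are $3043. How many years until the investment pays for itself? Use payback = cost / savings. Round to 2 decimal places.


Simple payback period = initial cost / annual savings
Payback = 7424 / 3043
Payback = 2.44 years

2.44


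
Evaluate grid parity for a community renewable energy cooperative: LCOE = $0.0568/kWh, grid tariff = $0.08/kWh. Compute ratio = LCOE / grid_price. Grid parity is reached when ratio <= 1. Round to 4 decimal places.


Compare LCOE to grid price:
  LCOE = $0.0568/kWh, Grid price = $0.08/kWh
  Ratio = LCOE / grid_price = 0.0568 / 0.08 = 0.7100
  Grid parity achieved (ratio <= 1)? yes

0.7100


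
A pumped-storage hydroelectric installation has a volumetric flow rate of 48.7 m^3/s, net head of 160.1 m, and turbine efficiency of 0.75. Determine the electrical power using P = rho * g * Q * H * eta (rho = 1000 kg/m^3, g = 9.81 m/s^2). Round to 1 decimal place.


Apply the hydropower formula P = rho * g * Q * H * eta
rho * g = 1000 * 9.81 = 9810.0
P = 9810.0 * 48.7 * 160.1 * 0.75
P = 57365471.0 W

57365471.0


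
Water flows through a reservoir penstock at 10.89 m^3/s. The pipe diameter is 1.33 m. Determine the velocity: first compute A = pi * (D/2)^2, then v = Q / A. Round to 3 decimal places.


Compute pipe cross-sectional area:
  A = pi * (D/2)^2 = pi * (1.33/2)^2 = 1.3893 m^2
Calculate velocity:
  v = Q / A = 10.89 / 1.3893
  v = 7.839 m/s

7.839


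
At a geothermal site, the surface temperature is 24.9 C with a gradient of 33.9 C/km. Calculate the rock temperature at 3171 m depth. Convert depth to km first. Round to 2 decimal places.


Convert depth to km: 3171 / 1000 = 3.171 km
Temperature increase = gradient * depth_km = 33.9 * 3.171 = 107.5 C
Temperature at depth = T_surface + delta_T = 24.9 + 107.5
T = 132.40 C

132.40


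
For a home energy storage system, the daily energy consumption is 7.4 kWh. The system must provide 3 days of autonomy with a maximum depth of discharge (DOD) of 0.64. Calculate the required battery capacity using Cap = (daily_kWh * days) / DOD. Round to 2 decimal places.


Total energy needed = daily * days = 7.4 * 3 = 22.2 kWh
Account for depth of discharge:
  Cap = total_energy / DOD = 22.2 / 0.64
  Cap = 34.69 kWh

34.69


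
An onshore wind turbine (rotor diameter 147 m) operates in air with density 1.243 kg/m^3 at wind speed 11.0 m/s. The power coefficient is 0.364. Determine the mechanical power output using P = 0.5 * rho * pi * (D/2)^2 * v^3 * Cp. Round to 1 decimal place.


Step 1 -- Compute swept area:
  A = pi * (D/2)^2 = pi * (147/2)^2 = 16971.67 m^2
Step 2 -- Apply wind power equation:
  P = 0.5 * rho * A * v^3 * Cp
  v^3 = 11.0^3 = 1331.0
  P = 0.5 * 1.243 * 16971.67 * 1331.0 * 0.364
  P = 5110285.0 W

5110285.0


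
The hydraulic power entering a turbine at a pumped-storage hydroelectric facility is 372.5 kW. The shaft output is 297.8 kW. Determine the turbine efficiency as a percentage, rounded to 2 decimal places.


Turbine efficiency = (output power / input power) * 100
eta = (297.8 / 372.5) * 100
eta = 79.95%

79.95


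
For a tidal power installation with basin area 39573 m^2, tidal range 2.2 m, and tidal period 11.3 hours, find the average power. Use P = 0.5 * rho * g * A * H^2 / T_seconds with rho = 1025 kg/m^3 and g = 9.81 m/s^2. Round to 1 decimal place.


Convert period to seconds: T = 11.3 * 3600 = 40680.0 s
H^2 = 2.2^2 = 4.84
P = 0.5 * rho * g * A * H^2 / T
P = 0.5 * 1025 * 9.81 * 39573 * 4.84 / 40680.0
P = 23671.5 W

23671.5


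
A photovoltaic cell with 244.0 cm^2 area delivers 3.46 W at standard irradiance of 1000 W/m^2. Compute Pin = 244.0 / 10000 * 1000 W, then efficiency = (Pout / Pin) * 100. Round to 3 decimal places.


First compute the input power:
  Pin = area_cm2 / 10000 * G = 244.0 / 10000 * 1000 = 24.4 W
Then compute efficiency:
  Efficiency = (Pout / Pin) * 100 = (3.46 / 24.4) * 100
  Efficiency = 14.180%

14.180


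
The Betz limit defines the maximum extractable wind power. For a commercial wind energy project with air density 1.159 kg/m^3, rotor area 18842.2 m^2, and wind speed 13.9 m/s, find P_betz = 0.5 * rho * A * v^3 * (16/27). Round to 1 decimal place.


The Betz coefficient Cp_max = 16/27 = 0.5926
v^3 = 13.9^3 = 2685.619
P_betz = 0.5 * rho * A * v^3 * Cp_max
P_betz = 0.5 * 1.159 * 18842.2 * 2685.619 * 0.5926
P_betz = 17377434.8 W

17377434.8


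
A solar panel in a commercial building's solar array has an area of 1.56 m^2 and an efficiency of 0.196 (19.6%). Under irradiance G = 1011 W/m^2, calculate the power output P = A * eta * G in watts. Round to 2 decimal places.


Use the solar power formula P = A * eta * G.
Given: A = 1.56 m^2, eta = 0.196, G = 1011 W/m^2
P = 1.56 * 0.196 * 1011
P = 309.12 W

309.12


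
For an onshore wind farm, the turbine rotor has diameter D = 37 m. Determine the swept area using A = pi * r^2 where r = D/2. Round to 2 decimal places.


Compute the rotor radius:
  r = D / 2 = 37 / 2 = 18.5 m
Calculate swept area:
  A = pi * r^2 = pi * 18.5^2
  A = 1075.21 m^2

1075.21


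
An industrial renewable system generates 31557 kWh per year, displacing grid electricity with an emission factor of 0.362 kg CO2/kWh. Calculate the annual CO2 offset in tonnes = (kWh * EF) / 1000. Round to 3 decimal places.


CO2 offset in kg = generation * emission_factor
CO2 offset = 31557 * 0.362 = 11423.63 kg
Convert to tonnes:
  CO2 offset = 11423.63 / 1000 = 11.424 tonnes

11.424


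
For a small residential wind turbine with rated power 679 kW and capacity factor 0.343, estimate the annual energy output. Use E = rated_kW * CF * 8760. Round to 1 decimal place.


Annual energy = rated_kW * capacity_factor * hours_per_year
Given: P_rated = 679 kW, CF = 0.343, hours = 8760
E = 679 * 0.343 * 8760
E = 2040177.7 kWh

2040177.7


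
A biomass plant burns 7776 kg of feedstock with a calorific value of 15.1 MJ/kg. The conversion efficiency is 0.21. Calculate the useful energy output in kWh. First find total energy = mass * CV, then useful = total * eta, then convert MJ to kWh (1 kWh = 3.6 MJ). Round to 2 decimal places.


Total energy = mass * CV = 7776 * 15.1 = 117417.6 MJ
Useful energy = total * eta = 117417.6 * 0.21 = 24657.7 MJ
Convert to kWh: 24657.7 / 3.6
Useful energy = 6849.36 kWh

6849.36


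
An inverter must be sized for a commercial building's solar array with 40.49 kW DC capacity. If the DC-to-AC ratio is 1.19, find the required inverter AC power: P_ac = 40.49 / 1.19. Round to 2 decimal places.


The inverter AC capacity is determined by the DC/AC ratio.
Given: P_dc = 40.49 kW, DC/AC ratio = 1.19
P_ac = P_dc / ratio = 40.49 / 1.19
P_ac = 34.03 kW

34.03


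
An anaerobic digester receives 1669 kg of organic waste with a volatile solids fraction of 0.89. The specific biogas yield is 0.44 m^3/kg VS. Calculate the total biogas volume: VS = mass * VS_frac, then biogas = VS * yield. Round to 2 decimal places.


Compute volatile solids:
  VS = mass * VS_fraction = 1669 * 0.89 = 1485.41 kg
Calculate biogas volume:
  Biogas = VS * specific_yield = 1485.41 * 0.44
  Biogas = 653.58 m^3

653.58


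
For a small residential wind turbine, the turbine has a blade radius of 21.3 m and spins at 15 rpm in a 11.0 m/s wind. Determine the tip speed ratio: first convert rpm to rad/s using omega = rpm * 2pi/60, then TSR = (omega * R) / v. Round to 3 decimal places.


Convert rotational speed to rad/s:
  omega = 15 * 2 * pi / 60 = 1.5708 rad/s
Compute tip speed:
  v_tip = omega * R = 1.5708 * 21.3 = 33.458 m/s
Tip speed ratio:
  TSR = v_tip / v_wind = 33.458 / 11.0 = 3.042

3.042


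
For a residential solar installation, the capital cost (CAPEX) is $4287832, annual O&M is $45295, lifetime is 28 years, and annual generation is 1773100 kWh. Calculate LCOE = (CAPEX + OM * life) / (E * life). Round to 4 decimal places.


Total cost = CAPEX + OM * lifetime = 4287832 + 45295 * 28 = 4287832 + 1268260 = 5556092
Total generation = annual * lifetime = 1773100 * 28 = 49646800 kWh
LCOE = 5556092 / 49646800
LCOE = 0.1119 $/kWh

0.1119


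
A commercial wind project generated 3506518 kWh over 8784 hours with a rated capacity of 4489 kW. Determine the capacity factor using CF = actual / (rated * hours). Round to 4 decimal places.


Capacity factor = actual output / maximum possible output
Maximum possible = rated * hours = 4489 * 8784 = 39431376 kWh
CF = 3506518 / 39431376
CF = 0.0889

0.0889


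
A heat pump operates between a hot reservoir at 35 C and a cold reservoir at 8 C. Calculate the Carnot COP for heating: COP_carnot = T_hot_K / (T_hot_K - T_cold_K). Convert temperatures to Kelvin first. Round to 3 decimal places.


Convert to Kelvin:
  T_hot = 35 + 273.15 = 308.15 K
  T_cold = 8 + 273.15 = 281.15 K
Apply Carnot COP formula:
  COP = T_hot_K / (T_hot_K - T_cold_K) = 308.15 / 27.0
  COP = 11.413

11.413


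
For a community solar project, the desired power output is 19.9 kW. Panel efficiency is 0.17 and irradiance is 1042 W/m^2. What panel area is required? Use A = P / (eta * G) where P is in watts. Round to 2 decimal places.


Convert target power to watts: P = 19.9 * 1000 = 19900.0 W
Compute denominator: eta * G = 0.17 * 1042 = 177.14
Required area A = P / (eta * G) = 19900.0 / 177.14
A = 112.34 m^2

112.34


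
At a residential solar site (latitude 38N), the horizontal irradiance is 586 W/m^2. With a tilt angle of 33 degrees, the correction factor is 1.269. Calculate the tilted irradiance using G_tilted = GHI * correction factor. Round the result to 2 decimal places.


Identify the given values:
  GHI = 586 W/m^2, tilt correction factor = 1.269
Apply the formula G_tilted = GHI * factor:
  G_tilted = 586 * 1.269
  G_tilted = 743.63 W/m^2

743.63


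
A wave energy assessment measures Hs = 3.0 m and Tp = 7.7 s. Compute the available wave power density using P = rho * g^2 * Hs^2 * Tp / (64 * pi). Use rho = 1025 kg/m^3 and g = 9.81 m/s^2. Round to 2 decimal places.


Apply wave power formula:
  g^2 = 9.81^2 = 96.2361
  Hs^2 = 3.0^2 = 9.0
  Numerator = rho * g^2 * Hs^2 * Tp = 1025 * 96.2361 * 9.0 * 7.7 = 6835890.77
  Denominator = 64 * pi = 201.0619
  P = 6835890.77 / 201.0619 = 33998.93 W/m

33998.93


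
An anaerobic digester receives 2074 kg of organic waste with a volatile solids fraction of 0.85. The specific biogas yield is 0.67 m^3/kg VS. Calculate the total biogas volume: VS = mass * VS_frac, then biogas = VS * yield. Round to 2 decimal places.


Compute volatile solids:
  VS = mass * VS_fraction = 2074 * 0.85 = 1762.9 kg
Calculate biogas volume:
  Biogas = VS * specific_yield = 1762.9 * 0.67
  Biogas = 1181.14 m^3

1181.14


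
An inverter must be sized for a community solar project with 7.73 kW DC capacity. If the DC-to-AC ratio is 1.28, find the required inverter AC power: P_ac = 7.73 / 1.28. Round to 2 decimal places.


The inverter AC capacity is determined by the DC/AC ratio.
Given: P_dc = 7.73 kW, DC/AC ratio = 1.28
P_ac = P_dc / ratio = 7.73 / 1.28
P_ac = 6.04 kW

6.04


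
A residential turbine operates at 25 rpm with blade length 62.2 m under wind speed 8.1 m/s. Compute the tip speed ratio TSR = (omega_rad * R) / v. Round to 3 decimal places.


Convert rotational speed to rad/s:
  omega = 25 * 2 * pi / 60 = 2.618 rad/s
Compute tip speed:
  v_tip = omega * R = 2.618 * 62.2 = 162.839 m/s
Tip speed ratio:
  TSR = v_tip / v_wind = 162.839 / 8.1 = 20.104

20.104


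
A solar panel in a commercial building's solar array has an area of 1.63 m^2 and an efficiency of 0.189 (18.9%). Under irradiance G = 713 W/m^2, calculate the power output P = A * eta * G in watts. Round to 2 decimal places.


Use the solar power formula P = A * eta * G.
Given: A = 1.63 m^2, eta = 0.189, G = 713 W/m^2
P = 1.63 * 0.189 * 713
P = 219.65 W

219.65


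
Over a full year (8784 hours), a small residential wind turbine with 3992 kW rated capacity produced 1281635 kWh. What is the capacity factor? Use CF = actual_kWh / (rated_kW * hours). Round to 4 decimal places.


Capacity factor = actual output / maximum possible output
Maximum possible = rated * hours = 3992 * 8784 = 35065728 kWh
CF = 1281635 / 35065728
CF = 0.0365

0.0365


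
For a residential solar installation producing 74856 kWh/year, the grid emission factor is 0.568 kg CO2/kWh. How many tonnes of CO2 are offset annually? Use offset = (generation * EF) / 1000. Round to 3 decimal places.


CO2 offset in kg = generation * emission_factor
CO2 offset = 74856 * 0.568 = 42518.21 kg
Convert to tonnes:
  CO2 offset = 42518.21 / 1000 = 42.518 tonnes

42.518


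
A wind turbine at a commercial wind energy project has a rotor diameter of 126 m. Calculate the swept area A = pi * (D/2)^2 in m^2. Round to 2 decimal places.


Compute the rotor radius:
  r = D / 2 = 126 / 2 = 63.0 m
Calculate swept area:
  A = pi * r^2 = pi * 63.0^2
  A = 12468.98 m^2

12468.98


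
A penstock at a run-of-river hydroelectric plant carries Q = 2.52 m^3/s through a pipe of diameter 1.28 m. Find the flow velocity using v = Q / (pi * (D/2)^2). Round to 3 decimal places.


Compute pipe cross-sectional area:
  A = pi * (D/2)^2 = pi * (1.28/2)^2 = 1.2868 m^2
Calculate velocity:
  v = Q / A = 2.52 / 1.2868
  v = 1.958 m/s

1.958


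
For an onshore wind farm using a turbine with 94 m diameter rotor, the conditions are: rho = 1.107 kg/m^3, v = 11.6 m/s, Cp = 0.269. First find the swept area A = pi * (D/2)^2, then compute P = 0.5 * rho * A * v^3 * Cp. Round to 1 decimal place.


Step 1 -- Compute swept area:
  A = pi * (D/2)^2 = pi * (94/2)^2 = 6939.78 m^2
Step 2 -- Apply wind power equation:
  P = 0.5 * rho * A * v^3 * Cp
  v^3 = 11.6^3 = 1560.896
  P = 0.5 * 1.107 * 6939.78 * 1560.896 * 0.269
  P = 1612833.2 W

1612833.2


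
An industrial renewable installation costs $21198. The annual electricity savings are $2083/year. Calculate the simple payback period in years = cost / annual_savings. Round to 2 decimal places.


Simple payback period = initial cost / annual savings
Payback = 21198 / 2083
Payback = 10.18 years

10.18


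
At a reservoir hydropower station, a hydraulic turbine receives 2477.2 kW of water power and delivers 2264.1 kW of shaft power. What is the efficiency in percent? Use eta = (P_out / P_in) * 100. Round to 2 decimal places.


Turbine efficiency = (output power / input power) * 100
eta = (2264.1 / 2477.2) * 100
eta = 91.40%

91.40


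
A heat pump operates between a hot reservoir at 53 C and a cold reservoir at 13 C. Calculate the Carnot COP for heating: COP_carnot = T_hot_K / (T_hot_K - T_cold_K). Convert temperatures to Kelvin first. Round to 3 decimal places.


Convert to Kelvin:
  T_hot = 53 + 273.15 = 326.15 K
  T_cold = 13 + 273.15 = 286.15 K
Apply Carnot COP formula:
  COP = T_hot_K / (T_hot_K - T_cold_K) = 326.15 / 40.0
  COP = 8.154

8.154


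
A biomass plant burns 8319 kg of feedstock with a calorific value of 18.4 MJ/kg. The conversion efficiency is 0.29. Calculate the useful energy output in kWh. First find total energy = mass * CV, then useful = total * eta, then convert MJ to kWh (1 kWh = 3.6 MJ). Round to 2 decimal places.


Total energy = mass * CV = 8319 * 18.4 = 153069.6 MJ
Useful energy = total * eta = 153069.6 * 0.29 = 44390.18 MJ
Convert to kWh: 44390.18 / 3.6
Useful energy = 12330.61 kWh

12330.61


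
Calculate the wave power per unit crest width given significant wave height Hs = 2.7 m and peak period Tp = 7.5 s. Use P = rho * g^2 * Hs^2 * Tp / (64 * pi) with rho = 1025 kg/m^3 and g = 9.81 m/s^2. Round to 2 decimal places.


Apply wave power formula:
  g^2 = 9.81^2 = 96.2361
  Hs^2 = 2.7^2 = 7.29
  Numerator = rho * g^2 * Hs^2 * Tp = 1025 * 96.2361 * 7.29 * 7.5 = 5393251.49
  Denominator = 64 * pi = 201.0619
  P = 5393251.49 / 201.0619 = 26823.83 W/m

26823.83


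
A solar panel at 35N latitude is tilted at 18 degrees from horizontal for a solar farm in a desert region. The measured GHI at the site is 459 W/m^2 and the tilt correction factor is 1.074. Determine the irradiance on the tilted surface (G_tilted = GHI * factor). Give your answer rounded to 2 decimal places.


Identify the given values:
  GHI = 459 W/m^2, tilt correction factor = 1.074
Apply the formula G_tilted = GHI * factor:
  G_tilted = 459 * 1.074
  G_tilted = 492.97 W/m^2

492.97


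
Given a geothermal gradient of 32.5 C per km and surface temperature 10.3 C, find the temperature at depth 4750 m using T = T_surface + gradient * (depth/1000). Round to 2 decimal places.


Convert depth to km: 4750 / 1000 = 4.75 km
Temperature increase = gradient * depth_km = 32.5 * 4.75 = 154.38 C
Temperature at depth = T_surface + delta_T = 10.3 + 154.38
T = 164.68 C

164.68


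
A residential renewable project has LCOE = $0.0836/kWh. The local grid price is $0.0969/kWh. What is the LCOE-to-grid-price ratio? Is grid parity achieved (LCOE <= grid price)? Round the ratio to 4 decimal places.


Compare LCOE to grid price:
  LCOE = $0.0836/kWh, Grid price = $0.0969/kWh
  Ratio = LCOE / grid_price = 0.0836 / 0.0969 = 0.8627
  Grid parity achieved (ratio <= 1)? yes

0.8627


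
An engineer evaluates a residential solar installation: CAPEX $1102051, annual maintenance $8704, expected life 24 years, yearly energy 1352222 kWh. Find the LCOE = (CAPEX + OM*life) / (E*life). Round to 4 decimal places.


Total cost = CAPEX + OM * lifetime = 1102051 + 8704 * 24 = 1102051 + 208896 = 1310947
Total generation = annual * lifetime = 1352222 * 24 = 32453328 kWh
LCOE = 1310947 / 32453328
LCOE = 0.0404 $/kWh

0.0404


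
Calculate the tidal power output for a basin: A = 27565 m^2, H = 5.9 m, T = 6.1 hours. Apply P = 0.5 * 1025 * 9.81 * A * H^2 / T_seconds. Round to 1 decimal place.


Convert period to seconds: T = 6.1 * 3600 = 21960.0 s
H^2 = 5.9^2 = 34.81
P = 0.5 * rho * g * A * H^2 / T
P = 0.5 * 1025 * 9.81 * 27565 * 34.81 / 21960.0
P = 219681.0 W

219681.0


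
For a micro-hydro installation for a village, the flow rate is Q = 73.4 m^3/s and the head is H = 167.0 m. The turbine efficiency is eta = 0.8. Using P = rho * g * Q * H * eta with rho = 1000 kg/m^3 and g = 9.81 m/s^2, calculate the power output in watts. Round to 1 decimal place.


Apply the hydropower formula P = rho * g * Q * H * eta
rho * g = 1000 * 9.81 = 9810.0
P = 9810.0 * 73.4 * 167.0 * 0.8
P = 96199214.4 W

96199214.4


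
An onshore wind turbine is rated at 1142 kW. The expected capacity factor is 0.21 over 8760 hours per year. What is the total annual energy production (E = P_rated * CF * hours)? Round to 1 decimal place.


Annual energy = rated_kW * capacity_factor * hours_per_year
Given: P_rated = 1142 kW, CF = 0.21, hours = 8760
E = 1142 * 0.21 * 8760
E = 2100823.2 kWh

2100823.2


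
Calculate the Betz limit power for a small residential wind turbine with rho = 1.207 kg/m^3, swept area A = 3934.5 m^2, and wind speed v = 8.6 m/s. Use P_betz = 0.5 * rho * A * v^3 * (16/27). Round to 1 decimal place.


The Betz coefficient Cp_max = 16/27 = 0.5926
v^3 = 8.6^3 = 636.056
P_betz = 0.5 * rho * A * v^3 * Cp_max
P_betz = 0.5 * 1.207 * 3934.5 * 636.056 * 0.5926
P_betz = 894990.4 W

894990.4


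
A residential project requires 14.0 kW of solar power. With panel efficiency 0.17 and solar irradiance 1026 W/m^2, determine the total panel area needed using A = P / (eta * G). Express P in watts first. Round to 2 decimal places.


Convert target power to watts: P = 14.0 * 1000 = 14000.0 W
Compute denominator: eta * G = 0.17 * 1026 = 174.42
Required area A = P / (eta * G) = 14000.0 / 174.42
A = 80.27 m^2

80.27


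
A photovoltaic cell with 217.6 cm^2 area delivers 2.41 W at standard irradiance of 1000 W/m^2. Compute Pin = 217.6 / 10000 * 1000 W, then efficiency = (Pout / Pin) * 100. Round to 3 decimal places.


First compute the input power:
  Pin = area_cm2 / 10000 * G = 217.6 / 10000 * 1000 = 21.76 W
Then compute efficiency:
  Efficiency = (Pout / Pin) * 100 = (2.41 / 21.76) * 100
  Efficiency = 11.075%

11.075


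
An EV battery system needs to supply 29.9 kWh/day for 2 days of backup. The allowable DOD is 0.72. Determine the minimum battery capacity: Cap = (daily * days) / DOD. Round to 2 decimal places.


Total energy needed = daily * days = 29.9 * 2 = 59.8 kWh
Account for depth of discharge:
  Cap = total_energy / DOD = 59.8 / 0.72
  Cap = 83.06 kWh

83.06


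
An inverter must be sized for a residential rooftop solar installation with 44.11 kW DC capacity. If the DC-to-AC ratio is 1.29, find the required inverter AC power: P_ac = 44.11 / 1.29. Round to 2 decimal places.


The inverter AC capacity is determined by the DC/AC ratio.
Given: P_dc = 44.11 kW, DC/AC ratio = 1.29
P_ac = P_dc / ratio = 44.11 / 1.29
P_ac = 34.19 kW

34.19


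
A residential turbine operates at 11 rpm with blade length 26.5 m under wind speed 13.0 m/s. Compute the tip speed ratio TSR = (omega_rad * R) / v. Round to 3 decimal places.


Convert rotational speed to rad/s:
  omega = 11 * 2 * pi / 60 = 1.1519 rad/s
Compute tip speed:
  v_tip = omega * R = 1.1519 * 26.5 = 30.526 m/s
Tip speed ratio:
  TSR = v_tip / v_wind = 30.526 / 13.0 = 2.348

2.348


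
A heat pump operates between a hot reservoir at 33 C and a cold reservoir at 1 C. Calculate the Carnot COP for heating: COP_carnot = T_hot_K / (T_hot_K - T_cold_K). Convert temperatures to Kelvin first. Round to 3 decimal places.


Convert to Kelvin:
  T_hot = 33 + 273.15 = 306.15 K
  T_cold = 1 + 273.15 = 274.15 K
Apply Carnot COP formula:
  COP = T_hot_K / (T_hot_K - T_cold_K) = 306.15 / 32.0
  COP = 9.567

9.567


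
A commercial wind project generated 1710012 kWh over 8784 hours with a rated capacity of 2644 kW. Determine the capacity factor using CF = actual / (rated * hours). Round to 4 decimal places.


Capacity factor = actual output / maximum possible output
Maximum possible = rated * hours = 2644 * 8784 = 23224896 kWh
CF = 1710012 / 23224896
CF = 0.0736

0.0736


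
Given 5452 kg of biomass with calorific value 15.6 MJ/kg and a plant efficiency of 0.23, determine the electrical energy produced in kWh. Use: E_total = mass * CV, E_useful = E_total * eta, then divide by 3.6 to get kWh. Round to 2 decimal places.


Total energy = mass * CV = 5452 * 15.6 = 85051.2 MJ
Useful energy = total * eta = 85051.2 * 0.23 = 19561.78 MJ
Convert to kWh: 19561.78 / 3.6
Useful energy = 5433.83 kWh

5433.83


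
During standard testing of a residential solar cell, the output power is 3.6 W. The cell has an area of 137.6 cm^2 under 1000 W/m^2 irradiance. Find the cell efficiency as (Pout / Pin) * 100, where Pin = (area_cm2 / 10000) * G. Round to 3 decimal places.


First compute the input power:
  Pin = area_cm2 / 10000 * G = 137.6 / 10000 * 1000 = 13.76 W
Then compute efficiency:
  Efficiency = (Pout / Pin) * 100 = (3.6 / 13.76) * 100
  Efficiency = 26.163%

26.163


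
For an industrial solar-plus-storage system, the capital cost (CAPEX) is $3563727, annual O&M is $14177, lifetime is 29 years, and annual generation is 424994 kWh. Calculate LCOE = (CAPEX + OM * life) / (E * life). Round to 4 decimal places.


Total cost = CAPEX + OM * lifetime = 3563727 + 14177 * 29 = 3563727 + 411133 = 3974860
Total generation = annual * lifetime = 424994 * 29 = 12324826 kWh
LCOE = 3974860 / 12324826
LCOE = 0.3225 $/kWh

0.3225


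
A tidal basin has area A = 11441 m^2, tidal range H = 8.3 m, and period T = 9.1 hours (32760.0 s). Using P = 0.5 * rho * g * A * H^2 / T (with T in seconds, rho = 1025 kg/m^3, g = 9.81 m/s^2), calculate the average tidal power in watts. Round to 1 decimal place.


Convert period to seconds: T = 9.1 * 3600 = 32760.0 s
H^2 = 8.3^2 = 68.89
P = 0.5 * rho * g * A * H^2 / T
P = 0.5 * 1025 * 9.81 * 11441 * 68.89 / 32760.0
P = 120959.3 W

120959.3


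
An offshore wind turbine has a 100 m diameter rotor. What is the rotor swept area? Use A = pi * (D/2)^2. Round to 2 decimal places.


Compute the rotor radius:
  r = D / 2 = 100 / 2 = 50.0 m
Calculate swept area:
  A = pi * r^2 = pi * 50.0^2
  A = 7853.98 m^2

7853.98


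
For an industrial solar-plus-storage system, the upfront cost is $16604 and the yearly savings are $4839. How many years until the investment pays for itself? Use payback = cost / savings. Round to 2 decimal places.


Simple payback period = initial cost / annual savings
Payback = 16604 / 4839
Payback = 3.43 years

3.43


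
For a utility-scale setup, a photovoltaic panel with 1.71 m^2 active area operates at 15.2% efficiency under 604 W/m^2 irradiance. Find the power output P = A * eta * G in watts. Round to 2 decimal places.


Use the solar power formula P = A * eta * G.
Given: A = 1.71 m^2, eta = 0.152, G = 604 W/m^2
P = 1.71 * 0.152 * 604
P = 156.99 W

156.99


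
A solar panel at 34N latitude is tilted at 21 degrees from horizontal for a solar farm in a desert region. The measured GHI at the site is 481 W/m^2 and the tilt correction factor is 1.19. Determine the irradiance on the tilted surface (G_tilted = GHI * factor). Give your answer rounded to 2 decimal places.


Identify the given values:
  GHI = 481 W/m^2, tilt correction factor = 1.19
Apply the formula G_tilted = GHI * factor:
  G_tilted = 481 * 1.19
  G_tilted = 572.39 W/m^2

572.39


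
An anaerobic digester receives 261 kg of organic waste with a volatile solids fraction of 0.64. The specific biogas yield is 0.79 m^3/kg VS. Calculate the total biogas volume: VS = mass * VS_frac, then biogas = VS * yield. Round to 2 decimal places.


Compute volatile solids:
  VS = mass * VS_fraction = 261 * 0.64 = 167.04 kg
Calculate biogas volume:
  Biogas = VS * specific_yield = 167.04 * 0.79
  Biogas = 131.96 m^3

131.96


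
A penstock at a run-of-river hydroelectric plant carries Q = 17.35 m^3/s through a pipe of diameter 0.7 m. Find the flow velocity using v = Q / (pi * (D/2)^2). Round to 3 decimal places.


Compute pipe cross-sectional area:
  A = pi * (D/2)^2 = pi * (0.7/2)^2 = 0.3848 m^2
Calculate velocity:
  v = Q / A = 17.35 / 0.3848
  v = 45.083 m/s

45.083


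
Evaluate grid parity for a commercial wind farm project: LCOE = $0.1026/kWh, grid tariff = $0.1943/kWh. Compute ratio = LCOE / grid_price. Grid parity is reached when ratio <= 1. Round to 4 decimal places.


Compare LCOE to grid price:
  LCOE = $0.1026/kWh, Grid price = $0.1943/kWh
  Ratio = LCOE / grid_price = 0.1026 / 0.1943 = 0.5280
  Grid parity achieved (ratio <= 1)? yes

0.5280


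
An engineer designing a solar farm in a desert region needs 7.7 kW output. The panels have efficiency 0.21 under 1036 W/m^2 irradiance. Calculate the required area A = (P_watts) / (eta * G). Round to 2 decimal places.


Convert target power to watts: P = 7.7 * 1000 = 7700.0 W
Compute denominator: eta * G = 0.21 * 1036 = 217.56
Required area A = P / (eta * G) = 7700.0 / 217.56
A = 35.39 m^2

35.39


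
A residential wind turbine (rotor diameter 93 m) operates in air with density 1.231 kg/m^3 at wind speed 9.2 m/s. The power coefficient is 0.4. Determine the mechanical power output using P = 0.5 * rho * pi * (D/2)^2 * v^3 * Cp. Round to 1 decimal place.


Step 1 -- Compute swept area:
  A = pi * (D/2)^2 = pi * (93/2)^2 = 6792.91 m^2
Step 2 -- Apply wind power equation:
  P = 0.5 * rho * A * v^3 * Cp
  v^3 = 9.2^3 = 778.688
  P = 0.5 * 1.231 * 6792.91 * 778.688 * 0.4
  P = 1302288.8 W

1302288.8


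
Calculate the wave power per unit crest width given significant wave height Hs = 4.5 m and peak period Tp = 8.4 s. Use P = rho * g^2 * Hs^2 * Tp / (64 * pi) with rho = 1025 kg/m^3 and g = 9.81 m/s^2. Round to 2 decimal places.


Apply wave power formula:
  g^2 = 9.81^2 = 96.2361
  Hs^2 = 4.5^2 = 20.25
  Numerator = rho * g^2 * Hs^2 * Tp = 1025 * 96.2361 * 20.25 * 8.4 = 16779004.63
  Denominator = 64 * pi = 201.0619
  P = 16779004.63 / 201.0619 = 83451.92 W/m

83451.92


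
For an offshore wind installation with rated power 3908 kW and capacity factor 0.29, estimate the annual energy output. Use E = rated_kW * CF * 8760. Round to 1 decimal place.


Annual energy = rated_kW * capacity_factor * hours_per_year
Given: P_rated = 3908 kW, CF = 0.29, hours = 8760
E = 3908 * 0.29 * 8760
E = 9927883.2 kWh

9927883.2


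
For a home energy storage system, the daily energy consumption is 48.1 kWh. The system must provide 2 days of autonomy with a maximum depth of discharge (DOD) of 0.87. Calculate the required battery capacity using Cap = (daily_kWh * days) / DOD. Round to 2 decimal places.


Total energy needed = daily * days = 48.1 * 2 = 96.2 kWh
Account for depth of discharge:
  Cap = total_energy / DOD = 96.2 / 0.87
  Cap = 110.57 kWh

110.57


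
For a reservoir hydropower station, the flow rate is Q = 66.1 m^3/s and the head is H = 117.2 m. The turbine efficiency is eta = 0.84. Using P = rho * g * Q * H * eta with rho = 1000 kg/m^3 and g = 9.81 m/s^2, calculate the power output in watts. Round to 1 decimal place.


Apply the hydropower formula P = rho * g * Q * H * eta
rho * g = 1000 * 9.81 = 9810.0
P = 9810.0 * 66.1 * 117.2 * 0.84
P = 63837719.6 W

63837719.6


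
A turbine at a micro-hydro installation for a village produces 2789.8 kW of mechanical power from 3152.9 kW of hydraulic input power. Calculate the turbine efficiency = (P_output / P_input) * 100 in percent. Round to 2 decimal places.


Turbine efficiency = (output power / input power) * 100
eta = (2789.8 / 3152.9) * 100
eta = 88.48%

88.48


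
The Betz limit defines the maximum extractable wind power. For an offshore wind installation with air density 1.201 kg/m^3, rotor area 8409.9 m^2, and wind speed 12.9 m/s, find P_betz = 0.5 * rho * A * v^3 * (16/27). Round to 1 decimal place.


The Betz coefficient Cp_max = 16/27 = 0.5926
v^3 = 12.9^3 = 2146.689
P_betz = 0.5 * rho * A * v^3 * Cp_max
P_betz = 0.5 * 1.201 * 8409.9 * 2146.689 * 0.5926
P_betz = 6424350.0 W

6424350.0


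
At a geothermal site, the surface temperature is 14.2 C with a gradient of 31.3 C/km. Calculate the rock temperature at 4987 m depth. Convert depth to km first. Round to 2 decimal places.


Convert depth to km: 4987 / 1000 = 4.987 km
Temperature increase = gradient * depth_km = 31.3 * 4.987 = 156.09 C
Temperature at depth = T_surface + delta_T = 14.2 + 156.09
T = 170.29 C

170.29


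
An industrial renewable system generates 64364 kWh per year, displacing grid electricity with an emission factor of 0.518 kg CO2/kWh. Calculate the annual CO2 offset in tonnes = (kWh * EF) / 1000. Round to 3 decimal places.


CO2 offset in kg = generation * emission_factor
CO2 offset = 64364 * 0.518 = 33340.55 kg
Convert to tonnes:
  CO2 offset = 33340.55 / 1000 = 33.341 tonnes

33.341


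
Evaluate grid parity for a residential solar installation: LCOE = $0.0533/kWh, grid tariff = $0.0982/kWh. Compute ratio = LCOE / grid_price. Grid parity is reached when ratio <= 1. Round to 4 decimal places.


Compare LCOE to grid price:
  LCOE = $0.0533/kWh, Grid price = $0.0982/kWh
  Ratio = LCOE / grid_price = 0.0533 / 0.0982 = 0.5428
  Grid parity achieved (ratio <= 1)? yes

0.5428


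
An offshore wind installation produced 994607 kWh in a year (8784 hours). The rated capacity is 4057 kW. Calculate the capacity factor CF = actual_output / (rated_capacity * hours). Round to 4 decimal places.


Capacity factor = actual output / maximum possible output
Maximum possible = rated * hours = 4057 * 8784 = 35636688 kWh
CF = 994607 / 35636688
CF = 0.0279

0.0279


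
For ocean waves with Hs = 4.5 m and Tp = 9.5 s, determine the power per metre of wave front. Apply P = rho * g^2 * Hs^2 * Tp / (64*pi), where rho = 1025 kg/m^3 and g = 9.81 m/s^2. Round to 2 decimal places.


Apply wave power formula:
  g^2 = 9.81^2 = 96.2361
  Hs^2 = 4.5^2 = 20.25
  Numerator = rho * g^2 * Hs^2 * Tp = 1025 * 96.2361 * 20.25 * 9.5 = 18976255.23
  Denominator = 64 * pi = 201.0619
  P = 18976255.23 / 201.0619 = 94380.15 W/m

94380.15


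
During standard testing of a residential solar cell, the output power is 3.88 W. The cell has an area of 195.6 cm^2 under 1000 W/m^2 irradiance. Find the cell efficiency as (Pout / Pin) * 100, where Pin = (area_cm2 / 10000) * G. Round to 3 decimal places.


First compute the input power:
  Pin = area_cm2 / 10000 * G = 195.6 / 10000 * 1000 = 19.56 W
Then compute efficiency:
  Efficiency = (Pout / Pin) * 100 = (3.88 / 19.56) * 100
  Efficiency = 19.836%

19.836


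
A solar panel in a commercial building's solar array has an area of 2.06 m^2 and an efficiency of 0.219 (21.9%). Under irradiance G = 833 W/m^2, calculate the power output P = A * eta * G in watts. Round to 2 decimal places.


Use the solar power formula P = A * eta * G.
Given: A = 2.06 m^2, eta = 0.219, G = 833 W/m^2
P = 2.06 * 0.219 * 833
P = 375.80 W

375.80


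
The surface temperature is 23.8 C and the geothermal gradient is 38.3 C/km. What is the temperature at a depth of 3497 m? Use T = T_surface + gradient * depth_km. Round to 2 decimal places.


Convert depth to km: 3497 / 1000 = 3.497 km
Temperature increase = gradient * depth_km = 38.3 * 3.497 = 133.94 C
Temperature at depth = T_surface + delta_T = 23.8 + 133.94
T = 157.74 C

157.74


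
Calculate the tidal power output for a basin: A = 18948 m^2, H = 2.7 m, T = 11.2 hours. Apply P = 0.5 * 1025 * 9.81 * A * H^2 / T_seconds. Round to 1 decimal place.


Convert period to seconds: T = 11.2 * 3600 = 40320.0 s
H^2 = 2.7^2 = 7.29
P = 0.5 * rho * g * A * H^2 / T
P = 0.5 * 1025 * 9.81 * 18948 * 7.29 / 40320.0
P = 17224.0 W

17224.0


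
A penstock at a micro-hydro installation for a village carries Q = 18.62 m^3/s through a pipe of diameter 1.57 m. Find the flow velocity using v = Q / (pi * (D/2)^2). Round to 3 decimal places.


Compute pipe cross-sectional area:
  A = pi * (D/2)^2 = pi * (1.57/2)^2 = 1.9359 m^2
Calculate velocity:
  v = Q / A = 18.62 / 1.9359
  v = 9.618 m/s

9.618


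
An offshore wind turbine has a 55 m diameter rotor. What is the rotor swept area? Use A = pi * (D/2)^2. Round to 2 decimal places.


Compute the rotor radius:
  r = D / 2 = 55 / 2 = 27.5 m
Calculate swept area:
  A = pi * r^2 = pi * 27.5^2
  A = 2375.83 m^2

2375.83


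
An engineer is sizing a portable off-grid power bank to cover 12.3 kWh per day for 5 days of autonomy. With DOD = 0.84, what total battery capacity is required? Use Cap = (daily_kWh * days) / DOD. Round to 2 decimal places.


Total energy needed = daily * days = 12.3 * 5 = 61.5 kWh
Account for depth of discharge:
  Cap = total_energy / DOD = 61.5 / 0.84
  Cap = 73.21 kWh

73.21


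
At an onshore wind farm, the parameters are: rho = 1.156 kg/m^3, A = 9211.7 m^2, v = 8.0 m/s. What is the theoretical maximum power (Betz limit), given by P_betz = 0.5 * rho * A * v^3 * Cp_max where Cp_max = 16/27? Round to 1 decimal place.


The Betz coefficient Cp_max = 16/27 = 0.5926
v^3 = 8.0^3 = 512.0
P_betz = 0.5 * rho * A * v^3 * Cp_max
P_betz = 0.5 * 1.156 * 9211.7 * 512.0 * 0.5926
P_betz = 1615451.1 W

1615451.1


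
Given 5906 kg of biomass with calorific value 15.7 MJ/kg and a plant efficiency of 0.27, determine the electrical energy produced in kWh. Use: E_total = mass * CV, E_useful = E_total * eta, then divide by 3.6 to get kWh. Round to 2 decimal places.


Total energy = mass * CV = 5906 * 15.7 = 92724.2 MJ
Useful energy = total * eta = 92724.2 * 0.27 = 25035.53 MJ
Convert to kWh: 25035.53 / 3.6
Useful energy = 6954.32 kWh

6954.32


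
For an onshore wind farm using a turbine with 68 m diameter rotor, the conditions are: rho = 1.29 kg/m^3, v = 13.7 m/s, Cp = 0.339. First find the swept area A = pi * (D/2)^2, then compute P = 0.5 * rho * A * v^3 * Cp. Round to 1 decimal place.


Step 1 -- Compute swept area:
  A = pi * (D/2)^2 = pi * (68/2)^2 = 3631.68 m^2
Step 2 -- Apply wind power equation:
  P = 0.5 * rho * A * v^3 * Cp
  v^3 = 13.7^3 = 2571.353
  P = 0.5 * 1.29 * 3631.68 * 2571.353 * 0.339
  P = 2041873.4 W

2041873.4


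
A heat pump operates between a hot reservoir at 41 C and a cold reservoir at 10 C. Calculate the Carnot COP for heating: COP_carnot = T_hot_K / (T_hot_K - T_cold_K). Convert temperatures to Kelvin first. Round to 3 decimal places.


Convert to Kelvin:
  T_hot = 41 + 273.15 = 314.15 K
  T_cold = 10 + 273.15 = 283.15 K
Apply Carnot COP formula:
  COP = T_hot_K / (T_hot_K - T_cold_K) = 314.15 / 31.0
  COP = 10.134

10.134


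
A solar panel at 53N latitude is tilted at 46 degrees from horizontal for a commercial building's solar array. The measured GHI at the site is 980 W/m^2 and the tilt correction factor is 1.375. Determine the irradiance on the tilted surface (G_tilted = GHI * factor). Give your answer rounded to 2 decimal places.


Identify the given values:
  GHI = 980 W/m^2, tilt correction factor = 1.375
Apply the formula G_tilted = GHI * factor:
  G_tilted = 980 * 1.375
  G_tilted = 1347.50 W/m^2

1347.50


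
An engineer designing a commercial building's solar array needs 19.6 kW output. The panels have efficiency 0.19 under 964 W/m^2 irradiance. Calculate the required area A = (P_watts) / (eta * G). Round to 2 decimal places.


Convert target power to watts: P = 19.6 * 1000 = 19600.0 W
Compute denominator: eta * G = 0.19 * 964 = 183.16
Required area A = P / (eta * G) = 19600.0 / 183.16
A = 107.01 m^2

107.01


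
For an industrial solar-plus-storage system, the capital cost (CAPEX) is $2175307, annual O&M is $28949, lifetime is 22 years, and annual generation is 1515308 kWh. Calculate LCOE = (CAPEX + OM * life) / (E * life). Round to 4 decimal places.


Total cost = CAPEX + OM * lifetime = 2175307 + 28949 * 22 = 2175307 + 636878 = 2812185
Total generation = annual * lifetime = 1515308 * 22 = 33336776 kWh
LCOE = 2812185 / 33336776
LCOE = 0.0844 $/kWh

0.0844
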